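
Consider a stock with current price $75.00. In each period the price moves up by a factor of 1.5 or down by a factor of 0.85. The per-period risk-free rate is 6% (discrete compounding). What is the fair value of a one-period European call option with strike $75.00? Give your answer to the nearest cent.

$11.43

Risk-neutral probability p = (1 + 0.06 − 0.85)/(1.5 − 0.85) = 0.2100/0.6500 = 0.3231
Terminal stock prices: S_u = 112.5, S_d = 63.75
Terminal payoffs (S − K): max(37.5, 0) = 37.5, max(-11.25, 0) = 0
Node 0 (S = 75): V_0 = 1/1.06·[0.3231·37.5000 + 0.6769·0.0000] = 11.4296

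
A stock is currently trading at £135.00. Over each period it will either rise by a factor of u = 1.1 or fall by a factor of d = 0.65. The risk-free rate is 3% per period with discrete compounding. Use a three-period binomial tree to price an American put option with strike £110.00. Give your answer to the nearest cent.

Risk-neutral probability p = (1 + 0.03 − 0.65)/(1.1 − 0.65) = 0.3800/0.4500 = 0.8444
Terminal stock prices: S_uuu = 179.7, S_uud = 106.2, S_udd = 62.74, S_ddd = 37.07
Terminal payoffs (K − S): max(-69.69, 0) = 0, max(3.822, 0) = 3.822, max(47.26, 0) = 47.26, max(72.93, 0) = 72.93
Node uu (S = 163.4): continuation = 1/1.03·[0.8444·0.0000 + 0.1556·3.8225] = 0.5773; exercise value = 0.0000 ≤ continuation, so V_uu = 0.5773
Node ud (S = 96.53): continuation = 1/1.03·[0.8444·3.8225 + 0.1556·47.2587] = 10.2711; exercise value = 13.4750 > continuation, so V_ud = 13.4750 (exercise)
Node dd (S = 57.04): continuation = 1/1.03·[0.8444·47.2587 + 0.1556·72.9256] = 49.7586; exercise value = 52.9625 > continuation, so V_dd = 52.9625 (exercise)
Node u (S = 148.5): continuation = 1/1.03·[0.8444·0.5773 + 0.1556·13.4750] = 2.5084; exercise value = 0.0000 ≤ continuation, so V_u = 2.5084
Node d (S = 87.75): continuation = 1/1.03·[0.8444·13.4750 + 0.1556·52.9625] = 19.0461; exercise value = 22.2500 > continuation, so V_d = 22.2500 (exercise)
Node 0 (S = 135): continuation = 1/1.03·[0.8444·2.5084 + 0.1556·22.2500] = 5.4168; exercise value = 0.0000 ≤ continuation, so V_0 = 5.4168

£5.42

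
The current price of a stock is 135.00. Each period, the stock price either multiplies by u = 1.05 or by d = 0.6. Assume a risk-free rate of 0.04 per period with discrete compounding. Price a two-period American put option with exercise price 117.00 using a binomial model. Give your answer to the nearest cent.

1.41

Risk-neutral probability p = (1 + 0.04 − 0.6)/(1.05 − 0.6) = 0.4400/0.4500 = 0.9778
Terminal stock prices: S_uu = 148.8, S_ud = 85.05, S_dd = 48.6
Terminal payoffs (K − S): max(-31.84, 0) = 0, max(31.95, 0) = 31.95, max(68.4, 0) = 68.4
Node u (S = 141.8): continuation = 1/1.04·[0.9778·0.0000 + 0.0222·31.9500] = 0.6827; exercise value = 0.0000 ≤ continuation, so V_u = 0.6827
Node d (S = 81): continuation = 1/1.04·[0.9778·31.9500 + 0.0222·68.4000] = 31.5000; exercise value = 36.0000 > continuation, so V_d = 36.0000 (exercise)
Node 0 (S = 135): continuation = 1/1.04·[0.9778·0.6827 + 0.0222·36.0000] = 1.4111; exercise value = 0.0000 ≤ continuation, so V_0 = 1.4111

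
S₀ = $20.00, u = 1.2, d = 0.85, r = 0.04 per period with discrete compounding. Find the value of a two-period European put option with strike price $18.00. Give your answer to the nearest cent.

Risk-neutral probability p = (1 + 0.04 − 0.85)/(1.2 − 0.85) = 0.1900/0.3500 = 0.5429
Terminal stock prices: S_uu = 28.8, S_ud = 20.4, S_dd = 14.45
Terminal payoffs (K − S): max(-10.8, 0) = 0, max(-2.4, 0) = 0, max(3.55, 0) = 3.55
Node u (S = 24): V_u = 1/1.04·[0.5429·0.0000 + 0.4571·0.0000] = 0.0000
Node d (S = 17): V_d = 1/1.04·[0.5429·0.0000 + 0.4571·3.5500] = 1.5604
Node 0 (S = 20): V_0 = 1/1.04·[0.5429·0.0000 + 0.4571·1.5604] = 0.6859

$0.69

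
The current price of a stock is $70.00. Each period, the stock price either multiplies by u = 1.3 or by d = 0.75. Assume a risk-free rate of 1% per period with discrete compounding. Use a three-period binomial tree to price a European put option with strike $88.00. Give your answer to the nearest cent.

$22.41

Risk-neutral probability p = (1 + 0.01 − 0.75)/(1.3 − 0.75) = 0.2600/0.5500 = 0.4727
Terminal stock prices: S_uuu = 153.8, S_uud = 88.73, S_udd = 51.19, S_ddd = 29.53
Terminal payoffs (K − S): max(-65.79, 0) = 0, max(-0.725, 0) = 0, max(36.81, 0) = 36.81, max(58.47, 0) = 58.47
Node uu (S = 118.3): V_uu = 1/1.01·[0.4727·0.0000 + 0.5273·0.0000] = 0.0000
Node ud (S = 68.25): V_ud = 1/1.01·[0.4727·0.0000 + 0.5273·36.8125] = 19.2180
Node dd (S = 39.38): V_dd = 1/1.01·[0.4727·36.8125 + 0.5273·58.4688] = 47.7537
Node u (S = 91): V_u = 1/1.01·[0.4727·0.0000 + 0.5273·19.2180] = 10.0328
Node d (S = 52.5): V_d = 1/1.01·[0.4727·19.2180 + 0.5273·47.7537] = 33.9249
Node 0 (S = 70): V_0 = 1/1.01·[0.4727·10.0328 + 0.5273·33.9249] = 22.4064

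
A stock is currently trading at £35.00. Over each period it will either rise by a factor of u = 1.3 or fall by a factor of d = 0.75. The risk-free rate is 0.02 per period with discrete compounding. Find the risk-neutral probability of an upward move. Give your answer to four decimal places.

p = 0.4909

Risk-neutral probability p = (1 + 0.02 − 0.75)/(1.3 − 0.75) = 0.2700/0.5500 = 0.4909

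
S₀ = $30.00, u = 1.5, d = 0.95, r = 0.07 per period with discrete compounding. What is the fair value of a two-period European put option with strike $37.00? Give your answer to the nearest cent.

$5.30

Risk-neutral probability p = (1 + 0.07 − 0.95)/(1.5 − 0.95) = 0.1200/0.5500 = 0.2182
Terminal stock prices: S_uu = 67.5, S_ud = 42.75, S_dd = 27.07
Terminal payoffs (K − S): max(-30.5, 0) = 0, max(-5.75, 0) = 0, max(9.925, 0) = 9.925
Node u (S = 45): V_u = 1/1.07·[0.2182·0.0000 + 0.7818·0.0000] = 0.0000
Node d (S = 28.5): V_d = 1/1.07·[0.2182·0.0000 + 0.7818·9.9250] = 7.2519
Node 0 (S = 30): V_0 = 1/1.07·[0.2182·0.0000 + 0.7818·7.2519] = 5.2988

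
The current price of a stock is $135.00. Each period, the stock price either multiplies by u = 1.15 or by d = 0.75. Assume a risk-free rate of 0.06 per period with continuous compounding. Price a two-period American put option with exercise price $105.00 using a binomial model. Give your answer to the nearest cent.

Risk-neutral probability p = (e^0.06 − 0.75)/(1.15 − 0.75) = 0.3118/0.4000 = 0.7796
Terminal stock prices: S_uu = 178.5, S_ud = 116.4, S_dd = 75.94
Terminal payoffs (K − S): max(-73.54, 0) = 0, max(-11.44, 0) = 0, max(29.06, 0) = 29.06
Node u (S = 155.2): continuation = e^(−0.06)·[0.7796·0.0000 + 0.2204·0.0000] = 0.0000; exercise value = 0.0000 ≤ continuation, so V_u = 0.0000
Node d (S = 101.2): continuation = e^(−0.06)·[0.7796·0.0000 + 0.2204·29.0625] = 6.0326; exercise value = 3.7500 ≤ continuation, so V_d = 6.0326
Node 0 (S = 135): continuation = e^(−0.06)·[0.7796·0.0000 + 0.2204·6.0326] = 1.2522; exercise value = 0.0000 ≤ continuation, so V_0 = 1.2522

$1.25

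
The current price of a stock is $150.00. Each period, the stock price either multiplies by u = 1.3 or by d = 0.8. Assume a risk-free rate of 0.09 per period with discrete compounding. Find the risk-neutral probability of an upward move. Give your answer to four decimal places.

p = 0.5800

Risk-neutral probability p = (1 + 0.09 − 0.8)/(1.3 − 0.8) = 0.2900/0.5000 = 0.5800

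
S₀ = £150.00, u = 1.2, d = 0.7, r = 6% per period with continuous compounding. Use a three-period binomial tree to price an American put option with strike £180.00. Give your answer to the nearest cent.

Risk-neutral probability p = (e^0.06 − 0.7)/(1.2 − 0.7) = 0.3618/0.5000 = 0.7237
Terminal stock prices: S_uuu = 259.2, S_uud = 151.2, S_udd = 88.2, S_ddd = 51.45
Terminal payoffs (K − S): max(-79.2, 0) = 0, max(28.8, 0) = 28.8, max(91.8, 0) = 91.8, max(128.6, 0) = 128.6
Node uu (S = 216): continuation = e^(−0.06)·[0.7237·0.0000 + 0.2763·28.8000] = 7.4948; exercise value = 0.0000 ≤ continuation, so V_uu = 7.4948
Node ud (S = 126): continuation = e^(−0.06)·[0.7237·28.8000 + 0.2763·91.8000] = 43.5176; exercise value = 54.0000 > continuation, so V_ud = 54.0000 (exercise)
Node dd (S = 73.5): continuation = e^(−0.06)·[0.7237·91.8000 + 0.2763·128.5500] = 96.0176; exercise value = 106.5000 > continuation, so V_dd = 106.5000 (exercise)
Node u (S = 180): continuation = e^(−0.06)·[0.7237·7.4948 + 0.2763·54.0000] = 19.1606; exercise value = 0.0000 ≤ continuation, so V_u = 19.1606
Node d (S = 105): continuation = e^(−0.06)·[0.7237·54.0000 + 0.2763·106.5000] = 64.5176; exercise value = 75.0000 > continuation, so V_d = 75.0000 (exercise)
Node 0 (S = 150): continuation = e^(−0.06)·[0.7237·19.1606 + 0.2763·75.0000] = 32.5761; exercise value = 30.0000 ≤ continuation, so V_0 = 32.5761

£32.58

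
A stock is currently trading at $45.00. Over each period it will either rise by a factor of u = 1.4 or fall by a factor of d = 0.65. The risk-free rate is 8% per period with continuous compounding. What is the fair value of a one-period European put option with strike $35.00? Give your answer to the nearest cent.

$2.24

Risk-neutral probability p = (e^0.08 − 0.65)/(1.4 − 0.65) = 0.4333/0.7500 = 0.5777
Terminal stock prices: S_u = 63, S_d = 29.25
Terminal payoffs (K − S): max(-28, 0) = 0, max(5.75, 0) = 5.75
Node 0 (S = 45): V_0 = e^(−0.08)·[0.5777·0.0000 + 0.4223·5.7500] = 2.2414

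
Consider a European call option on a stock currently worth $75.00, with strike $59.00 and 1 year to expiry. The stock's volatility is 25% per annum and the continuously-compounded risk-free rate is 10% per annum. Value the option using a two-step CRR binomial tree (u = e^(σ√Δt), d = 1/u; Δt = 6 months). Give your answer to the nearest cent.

CRR parameters: u = e^(σ√Δt) = e^(0.25·√0.5) = 1.1934, d = 1/u = 0.8380
Per-period rate: rΔt = 0.1·0.5 = 0.05, so R = e^0.05 = 1.0513
Risk-neutral probability p = (e^0.05 − 0.8380)/(1.1934 − 0.8380) = 0.2133/0.3554 = 0.6002
Terminal stock prices: S_uu = 106.8, S_ud = 75, S_dd = 52.66
Terminal payoffs (S − K): max(47.81, 0) = 47.81, max(16, 0) = 16, max(-6.336, 0) = 0
Node u (S = 89.5): V_u = e^(−0.05)·[0.6002·47.8089 + 0.3998·16.0000] = 33.3798
Node d (S = 62.85): V_d = e^(−0.05)·[0.6002·16.0000 + 0.3998·0.0000] = 9.1346
Node 0 (S = 75): V_0 = e^(−0.05)·[0.6002·33.3798 + 0.3998·9.1346] = 22.5310

$22.53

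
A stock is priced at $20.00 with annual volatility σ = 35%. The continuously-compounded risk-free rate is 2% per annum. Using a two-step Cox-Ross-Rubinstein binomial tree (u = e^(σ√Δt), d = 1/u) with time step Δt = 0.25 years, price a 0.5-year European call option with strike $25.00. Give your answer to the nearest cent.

CRR parameters: u = e^(σ√Δt) = e^(0.35·√0.25) = 1.1912, d = 1/u = 0.8395
Per-period rate: rΔt = 0.02·0.25 = 0.005, so R = e^0.005 = 1.0050
Risk-neutral probability p = (e^0.005 − 0.8395)/(1.1912 − 0.8395) = 0.1656/0.3518 = 0.4706
Terminal stock prices: S_uu = 28.38, S_ud = 20, S_dd = 14.09
Terminal payoffs (S − K): max(3.381, 0) = 3.381, max(-5, 0) = 0, max(-10.91, 0) = 0
Node u (S = 23.82): V_u = e^(−0.005)·[0.4706·3.3814 + 0.5294·0.0000] = 1.5834
Node d (S = 16.79): V_d = e^(−0.005)·[0.4706·0.0000 + 0.5294·0.0000] = 0.0000
Node 0 (S = 20): V_0 = e^(−0.005)·[0.4706·1.5834 + 0.5294·0.0000] = 0.7414

$0.74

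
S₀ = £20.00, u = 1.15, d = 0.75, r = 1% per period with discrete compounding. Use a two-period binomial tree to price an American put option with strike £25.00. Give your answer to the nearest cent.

£5.19

Risk-neutral probability p = (1 + 0.01 − 0.75)/(1.15 − 0.75) = 0.2600/0.4000 = 0.6500
Terminal stock prices: S_uu = 26.45, S_ud = 17.25, S_dd = 11.25
Terminal payoffs (K − S): max(-1.45, 0) = 0, max(7.75, 0) = 7.75, max(13.75, 0) = 13.75
Node u (S = 23): continuation = 1/1.01·[0.6500·0.0000 + 0.3500·7.7500] = 2.6856; exercise value = 2.0000 ≤ continuation, so V_u = 2.6856
Node d (S = 15): continuation = 1/1.01·[0.6500·7.7500 + 0.3500·13.7500] = 9.7525; exercise value = 10.0000 > continuation, so V_d = 10.0000 (exercise)
Node 0 (S = 20): continuation = 1/1.01·[0.6500·2.6856 + 0.3500·10.0000] = 5.1937; exercise value = 5.0000 ≤ continuation, so V_0 = 5.1937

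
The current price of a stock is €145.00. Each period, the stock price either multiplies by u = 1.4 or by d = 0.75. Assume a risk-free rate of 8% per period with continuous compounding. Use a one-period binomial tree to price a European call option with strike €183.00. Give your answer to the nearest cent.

Risk-neutral probability p = (e^0.08 − 0.75)/(1.4 − 0.75) = 0.3333/0.6500 = 0.5127
Terminal stock prices: S_u = 203, S_d = 108.8
Terminal payoffs (S − K): max(20, 0) = 20, max(-74.25, 0) = 0
Node 0 (S = 145): V_0 = e^(−0.08)·[0.5127·20.0000 + 0.4873·0.0000] = 9.4665

€9.47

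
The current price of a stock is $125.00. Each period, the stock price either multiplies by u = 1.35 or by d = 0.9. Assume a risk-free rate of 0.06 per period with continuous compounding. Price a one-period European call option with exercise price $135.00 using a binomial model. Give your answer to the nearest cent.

$11.43

Risk-neutral probability p = (e^0.06 − 0.9)/(1.35 − 0.9) = 0.1618/0.4500 = 0.3596
Terminal stock prices: S_u = 168.8, S_d = 112.5
Terminal payoffs (S − K): max(33.75, 0) = 33.75, max(-22.5, 0) = 0
Node 0 (S = 125): V_0 = e^(−0.06)·[0.3596·33.7500 + 0.6404·0.0000] = 11.4309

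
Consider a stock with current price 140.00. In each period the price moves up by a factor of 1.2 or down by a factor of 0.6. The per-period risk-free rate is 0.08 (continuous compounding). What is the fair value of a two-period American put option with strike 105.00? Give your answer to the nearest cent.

Risk-neutral probability p = (e^0.08 − 0.6)/(1.2 − 0.6) = 0.4833/0.6000 = 0.8055
Terminal stock prices: S_uu = 201.6, S_ud = 100.8, S_dd = 50.4
Terminal payoffs (K − S): max(-96.6, 0) = 0, max(4.2, 0) = 4.2, max(54.6, 0) = 54.6
Node u (S = 168): continuation = e^(−0.08)·[0.8055·0.0000 + 0.1945·4.2000] = 0.7542; exercise value = 0.0000 ≤ continuation, so V_u = 0.7542
Node d (S = 84): continuation = e^(−0.08)·[0.8055·4.2000 + 0.1945·54.6000] = 12.9272; exercise value = 21.0000 > continuation, so V_d = 21.0000 (exercise)
Node 0 (S = 140): continuation = e^(−0.08)·[0.8055·0.7542 + 0.1945·21.0000] = 4.3317; exercise value = 0.0000 ≤ continuation, so V_0 = 4.3317

4.33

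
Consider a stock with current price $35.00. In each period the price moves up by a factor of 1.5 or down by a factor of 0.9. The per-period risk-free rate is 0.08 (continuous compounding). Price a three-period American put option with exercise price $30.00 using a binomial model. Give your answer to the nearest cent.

$1.18

Risk-neutral probability p = (e^0.08 − 0.9)/(1.5 − 0.9) = 0.1833/0.6000 = 0.3055
Terminal stock prices: S_uuu = 118.1, S_uud = 70.88, S_udd = 42.53, S_ddd = 25.52
Terminal payoffs (K − S): max(-88.12, 0) = 0, max(-40.88, 0) = 0, max(-12.53, 0) = 0, max(4.485, 0) = 4.485
Node uu (S = 78.75): continuation = e^(−0.08)·[0.3055·0.0000 + 0.6945·0.0000] = 0.0000; exercise value = 0.0000 ≤ continuation, so V_uu = 0.0000
Node ud (S = 47.25): continuation = e^(−0.08)·[0.3055·0.0000 + 0.6945·0.0000] = 0.0000; exercise value = 0.0000 ≤ continuation, so V_ud = 0.0000
Node dd (S = 28.35): continuation = e^(−0.08)·[0.3055·0.0000 + 0.6945·4.4850] = 2.8754; exercise value = 1.6500 ≤ continuation, so V_dd = 2.8754
Node u (S = 52.5): continuation = e^(−0.08)·[0.3055·0.0000 + 0.6945·0.0000] = 0.0000; exercise value = 0.0000 ≤ continuation, so V_u = 0.0000
Node d (S = 31.5): continuation = e^(−0.08)·[0.3055·0.0000 + 0.6945·2.8754] = 1.8435; exercise value = 0.0000 ≤ continuation, so V_d = 1.8435
Node 0 (S = 35): continuation = e^(−0.08)·[0.3055·0.0000 + 0.6945·1.8435] = 1.1819; exercise value = 0.0000 ≤ continuation, so V_0 = 1.1819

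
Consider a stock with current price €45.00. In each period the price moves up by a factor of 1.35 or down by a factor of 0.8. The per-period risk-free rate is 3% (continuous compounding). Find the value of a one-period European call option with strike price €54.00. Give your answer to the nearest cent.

€2.74

Risk-neutral probability p = (e^0.03 − 0.8)/(1.35 − 0.8) = 0.2305/0.5500 = 0.4190
Terminal stock prices: S_u = 60.75, S_d = 36
Terminal payoffs (S − K): max(6.75, 0) = 6.75, max(-18, 0) = 0
Node 0 (S = 45): V_0 = e^(−0.03)·[0.4190·6.7500 + 0.5810·0.0000] = 2.7447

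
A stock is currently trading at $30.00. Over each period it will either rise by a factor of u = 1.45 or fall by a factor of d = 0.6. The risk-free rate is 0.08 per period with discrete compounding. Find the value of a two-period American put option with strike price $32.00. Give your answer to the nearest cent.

$6.89

Risk-neutral probability p = (1 + 0.08 − 0.6)/(1.45 − 0.6) = 0.4800/0.8500 = 0.5647
Terminal stock prices: S_uu = 63.08, S_ud = 26.1, S_dd = 10.8
Terminal payoffs (K − S): max(-31.08, 0) = 0, max(5.9, 0) = 5.9, max(21.2, 0) = 21.2
Node u (S = 43.5): continuation = 1/1.08·[0.5647·0.0000 + 0.4353·5.9000] = 2.3780; exercise value = 0.0000 ≤ continuation, so V_u = 2.3780
Node d (S = 18): continuation = 1/1.08·[0.5647·5.9000 + 0.4353·21.2000] = 11.6296; exercise value = 14.0000 > continuation, so V_d = 14.0000 (exercise)
Node 0 (S = 30): continuation = 1/1.08·[0.5647·2.3780 + 0.4353·14.0000] = 6.8861; exercise value = 2.0000 ≤ continuation, so V_0 = 6.8861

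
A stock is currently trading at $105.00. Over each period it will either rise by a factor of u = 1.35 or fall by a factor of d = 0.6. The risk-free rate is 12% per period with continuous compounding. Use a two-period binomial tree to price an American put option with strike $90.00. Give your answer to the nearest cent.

Risk-neutral probability p = (e^0.12 − 0.6)/(1.35 − 0.6) = 0.5275/0.7500 = 0.7033
Terminal stock prices: S_uu = 191.4, S_ud = 85.05, S_dd = 37.8
Terminal payoffs (K − S): max(-101.4, 0) = 0, max(4.95, 0) = 4.95, max(52.2, 0) = 52.2
Node u (S = 141.8): continuation = e^(−0.12)·[0.7033·0.0000 + 0.2967·4.9500] = 1.3025; exercise value = 0.0000 ≤ continuation, so V_u = 1.3025
Node d (S = 63): continuation = e^(−0.12)·[0.7033·4.9500 + 0.2967·52.2000] = 16.8228; exercise value = 27.0000 > continuation, so V_d = 27.0000 (exercise)
Node 0 (S = 105): continuation = e^(−0.12)·[0.7033·1.3025 + 0.2967·27.0000] = 7.9168; exercise value = 0.0000 ≤ continuation, so V_0 = 7.9168

$7.92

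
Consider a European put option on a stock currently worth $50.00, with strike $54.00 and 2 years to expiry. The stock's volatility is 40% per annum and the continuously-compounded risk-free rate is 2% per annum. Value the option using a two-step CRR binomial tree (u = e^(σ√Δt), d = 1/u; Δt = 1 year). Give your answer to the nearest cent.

CRR parameters: u = e^(σ√Δt) = e^(0.4·√1) = 1.4918, d = 1/u = 0.6703
Per-period rate: rΔt = 0.02·1 = 0.02, so R = e^0.02 = 1.0202
Risk-neutral probability p = (e^0.02 − 0.6703)/(1.4918 − 0.6703) = 0.3499/0.8215 = 0.4259
Terminal stock prices: S_uu = 111.3, S_ud = 50, S_dd = 22.47
Terminal payoffs (K − S): max(-57.28, 0) = 0, max(4, 0) = 4, max(31.53, 0) = 31.53
Node u (S = 74.59): V_u = e^(−0.02)·[0.4259·0.0000 + 0.5741·4.0000] = 2.2509
Node d (S = 33.52): V_d = e^(−0.02)·[0.4259·4.0000 + 0.5741·31.5336] = 19.4147
Node 0 (S = 50): V_0 = e^(−0.02)·[0.4259·2.2509 + 0.5741·19.4147] = 11.8649

$11.86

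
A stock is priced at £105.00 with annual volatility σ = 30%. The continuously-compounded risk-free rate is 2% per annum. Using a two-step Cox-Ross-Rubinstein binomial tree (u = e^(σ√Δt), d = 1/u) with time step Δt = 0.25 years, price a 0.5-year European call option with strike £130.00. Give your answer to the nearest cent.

£2.67

CRR parameters: u = e^(σ√Δt) = e^(0.3·√0.25) = 1.1618, d = 1/u = 0.8607
Per-period rate: rΔt = 0.02·0.25 = 0.005, so R = e^0.005 = 1.0050
Risk-neutral probability p = (e^0.005 − 0.8607)/(1.1618 − 0.8607) = 0.1443/0.3011 = 0.4792
Terminal stock prices: S_uu = 141.7, S_ud = 105, S_dd = 77.79
Terminal payoffs (S − K): max(11.74, 0) = 11.74, max(-25, 0) = 0, max(-52.21, 0) = 0
Node u (S = 122): V_u = e^(−0.005)·[0.4792·11.7352 + 0.5208·0.0000] = 5.5956
Node d (S = 90.37): V_d = e^(−0.005)·[0.4792·0.0000 + 0.5208·0.0000] = 0.0000
Node 0 (S = 105): V_0 = e^(−0.005)·[0.4792·5.5956 + 0.5208·0.0000] = 2.6681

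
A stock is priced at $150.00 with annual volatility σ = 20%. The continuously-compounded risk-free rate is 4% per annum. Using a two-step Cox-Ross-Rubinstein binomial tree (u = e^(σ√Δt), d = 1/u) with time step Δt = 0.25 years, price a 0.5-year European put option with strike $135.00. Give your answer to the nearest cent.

CRR parameters: u = e^(σ√Δt) = e^(0.2·√0.25) = 1.1052, d = 1/u = 0.9048
Per-period rate: rΔt = 0.04·0.25 = 0.01, so R = e^0.01 = 1.0101
Risk-neutral probability p = (e^0.01 − 0.9048)/(1.1052 − 0.9048) = 0.1052/0.2003 = 0.5252
Terminal stock prices: S_uu = 183.2, S_ud = 150, S_dd = 122.8
Terminal payoffs (K − S): max(-48.21, 0) = 0, max(-15, 0) = 0, max(12.19, 0) = 12.19
Node u (S = 165.8): V_u = e^(−0.01)·[0.5252·0.0000 + 0.4748·0.0000] = 0.0000
Node d (S = 135.7): V_d = e^(−0.01)·[0.5252·0.0000 + 0.4748·12.1904] = 5.7305
Node 0 (S = 150): V_0 = e^(−0.01)·[0.5252·0.0000 + 0.4748·5.7305] = 2.6939

$2.69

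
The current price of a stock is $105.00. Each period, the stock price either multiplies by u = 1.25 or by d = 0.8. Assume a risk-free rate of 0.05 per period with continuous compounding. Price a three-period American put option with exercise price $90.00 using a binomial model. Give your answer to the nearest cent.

$5.15

Risk-neutral probability p = (e^0.05 − 0.8)/(1.25 − 0.8) = 0.2513/0.4500 = 0.5584
Terminal stock prices: S_uuu = 205.1, S_uud = 131.2, S_udd = 84, S_ddd = 53.76
Terminal payoffs (K − S): max(-115.1, 0) = 0, max(-41.25, 0) = 0, max(6, 0) = 6, max(36.24, 0) = 36.24
Node uu (S = 164.1): continuation = e^(−0.05)·[0.5584·0.0000 + 0.4416·0.0000] = 0.0000; exercise value = 0.0000 ≤ continuation, so V_uu = 0.0000
Node ud (S = 105): continuation = e^(−0.05)·[0.5584·0.0000 + 0.4416·6.0000] = 2.5205; exercise value = 0.0000 ≤ continuation, so V_ud = 2.5205
Node dd (S = 67.2): continuation = e^(−0.05)·[0.5584·6.0000 + 0.4416·36.2400] = 18.4106; exercise value = 22.8000 > continuation, so V_dd = 22.8000 (exercise)
Node u (S = 131.2): continuation = e^(−0.05)·[0.5584·0.0000 + 0.4416·2.5205] = 1.0588; exercise value = 0.0000 ≤ continuation, so V_u = 1.0588
Node d (S = 84): continuation = e^(−0.05)·[0.5584·2.5205 + 0.4416·22.8000] = 10.9166; exercise value = 6.0000 ≤ continuation, so V_d = 10.9166
Node 0 (S = 105): continuation = e^(−0.05)·[0.5584·1.0588 + 0.4416·10.9166] = 5.1483; exercise value = 0.0000 ≤ continuation, so V_0 = 5.1483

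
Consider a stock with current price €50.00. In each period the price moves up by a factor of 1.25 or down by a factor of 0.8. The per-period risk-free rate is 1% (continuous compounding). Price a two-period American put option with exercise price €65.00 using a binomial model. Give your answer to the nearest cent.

Risk-neutral probability p = (e^0.01 − 0.8)/(1.25 − 0.8) = 0.2101/0.4500 = 0.4668
Terminal stock prices: S_uu = 78.12, S_ud = 50, S_dd = 32
Terminal payoffs (K − S): max(-13.12, 0) = 0, max(15, 0) = 15, max(33, 0) = 33
Node u (S = 62.5): continuation = e^(−0.01)·[0.4668·0.0000 + 0.5332·15.0000] = 7.9187; exercise value = 2.5000 ≤ continuation, so V_u = 7.9187
Node d (S = 40): continuation = e^(−0.01)·[0.4668·15.0000 + 0.5332·33.0000] = 24.3532; exercise value = 25.0000 > continuation, so V_d = 25.0000 (exercise)
Node 0 (S = 50): continuation = e^(−0.01)·[0.4668·7.9187 + 0.5332·25.0000] = 16.8574; exercise value = 15.0000 ≤ continuation, so V_0 = 16.8574

€16.86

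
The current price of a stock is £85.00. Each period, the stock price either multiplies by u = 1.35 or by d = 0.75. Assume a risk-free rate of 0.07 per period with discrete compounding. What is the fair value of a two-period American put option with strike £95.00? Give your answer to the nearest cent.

Risk-neutral probability p = (1 + 0.07 − 0.75)/(1.35 − 0.75) = 0.3200/0.6000 = 0.5333
Terminal stock prices: S_uu = 154.9, S_ud = 86.06, S_dd = 47.81
Terminal payoffs (K − S): max(-59.91, 0) = 0, max(8.937, 0) = 8.937, max(47.19, 0) = 47.19
Node u (S = 114.8): continuation = 1/1.07·[0.5333·0.0000 + 0.4667·8.9375] = 3.8980; exercise value = 0.0000 ≤ continuation, so V_u = 3.8980
Node d (S = 63.75): continuation = 1/1.07·[0.5333·8.9375 + 0.4667·47.1875] = 25.0350; exercise value = 31.2500 > continuation, so V_d = 31.2500 (exercise)
Node 0 (S = 85): continuation = 1/1.07·[0.5333·3.8980 + 0.4667·31.2500] = 15.5722; exercise value = 10.0000 ≤ continuation, so V_0 = 15.5722

£15.57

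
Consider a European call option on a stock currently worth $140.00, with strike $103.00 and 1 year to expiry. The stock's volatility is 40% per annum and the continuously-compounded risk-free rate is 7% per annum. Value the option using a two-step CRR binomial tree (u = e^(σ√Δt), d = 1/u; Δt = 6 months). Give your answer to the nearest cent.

CRR parameters: u = e^(σ√Δt) = e^(0.4·√0.5) = 1.3269, d = 1/u = 0.7536
Per-period rate: rΔt = 0.07·0.5 = 0.035, so R = e^0.035 = 1.0356
Risk-neutral probability p = (e^0.035 − 0.7536)/(1.3269 − 0.7536) = 0.2820/0.5733 = 0.4919
Terminal stock prices: S_uu = 246.5, S_ud = 140, S_dd = 79.52
Terminal payoffs (S − K): max(143.5, 0) = 143.5, max(37, 0) = 37, max(-23.48, 0) = 0
Node u (S = 185.8): V_u = e^(−0.035)·[0.4919·143.4916 + 0.5081·37.0000] = 86.3081
Node d (S = 105.5): V_d = e^(−0.035)·[0.4919·37.0000 + 0.5081·0.0000] = 17.5740
Node 0 (S = 140): V_0 = e^(−0.035)·[0.4919·86.3081 + 0.5081·17.5740] = 49.6165

$49.62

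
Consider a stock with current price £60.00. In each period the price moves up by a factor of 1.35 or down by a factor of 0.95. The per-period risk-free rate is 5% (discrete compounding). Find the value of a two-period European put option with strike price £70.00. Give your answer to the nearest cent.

Risk-neutral probability p = (1 + 0.05 − 0.95)/(1.35 − 0.95) = 0.1000/0.4000 = 0.2500
Terminal stock prices: S_uu = 109.4, S_ud = 76.95, S_dd = 54.15
Terminal payoffs (K − S): max(-39.35, 0) = 0, max(-6.95, 0) = 0, max(15.85, 0) = 15.85
Node u (S = 81): V_u = 1/1.05·[0.2500·0.0000 + 0.7500·0.0000] = 0.0000
Node d (S = 57): V_d = 1/1.05·[0.2500·0.0000 + 0.7500·15.8500] = 11.3214
Node 0 (S = 60): V_0 = 1/1.05·[0.2500·0.0000 + 0.7500·11.3214] = 8.0867

£8.09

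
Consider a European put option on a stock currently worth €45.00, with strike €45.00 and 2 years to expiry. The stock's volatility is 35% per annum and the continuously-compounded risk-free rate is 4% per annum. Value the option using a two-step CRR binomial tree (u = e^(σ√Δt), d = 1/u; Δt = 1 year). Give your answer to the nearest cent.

€5.86

CRR parameters: u = e^(σ√Δt) = e^(0.35·√1) = 1.4191, d = 1/u = 0.7047
Per-period rate: rΔt = 0.04·1 = 0.04, so R = e^0.04 = 1.0408
Risk-neutral probability p = (e^0.04 − 0.7047)/(1.4191 − 0.7047) = 0.3361/0.7144 = 0.4705
Terminal stock prices: S_uu = 90.62, S_ud = 45, S_dd = 22.35
Terminal payoffs (K − S): max(-45.62, 0) = 0, max(0, 0) = 0, max(22.65, 0) = 22.65
Node u (S = 63.86): V_u = e^(−0.04)·[0.4705·0.0000 + 0.5295·0.0000] = 0.0000
Node d (S = 31.71): V_d = e^(−0.04)·[0.4705·0.0000 + 0.5295·22.6537] = 11.5246
Node 0 (S = 45): V_0 = e^(−0.04)·[0.4705·0.0000 + 0.5295·11.5246] = 5.8629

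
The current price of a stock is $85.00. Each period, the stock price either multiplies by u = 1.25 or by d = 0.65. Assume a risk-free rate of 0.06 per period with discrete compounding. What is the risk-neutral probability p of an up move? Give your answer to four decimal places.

p = 0.6833

Risk-neutral probability p = (1 + 0.06 − 0.65)/(1.25 − 0.65) = 0.4100/0.6000 = 0.6833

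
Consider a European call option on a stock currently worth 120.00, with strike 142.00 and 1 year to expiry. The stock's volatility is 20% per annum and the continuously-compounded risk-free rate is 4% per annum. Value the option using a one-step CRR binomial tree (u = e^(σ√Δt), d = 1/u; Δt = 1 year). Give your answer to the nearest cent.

2.42

CRR parameters: u = e^(σ√Δt) = e^(0.2·√1) = 1.2214, d = 1/u = 0.8187
Per-period rate: rΔt = 0.04·1 = 0.04, so R = e^0.04 = 1.0408
Risk-neutral probability p = (e^0.04 − 0.8187)/(1.2214 − 0.8187) = 0.2221/0.4027 = 0.5515
Terminal stock prices: S_u = 146.6, S_d = 98.25
Terminal payoffs (S − K): max(4.568, 0) = 4.568, max(-43.75, 0) = 0
Node 0 (S = 120): V_0 = e^(−0.04)·[0.5515·4.5683 + 0.4485·0.0000] = 2.4207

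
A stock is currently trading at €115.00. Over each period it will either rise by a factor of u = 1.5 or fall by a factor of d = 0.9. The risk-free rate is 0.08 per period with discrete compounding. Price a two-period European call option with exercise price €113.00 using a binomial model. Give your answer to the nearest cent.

€26.46

Risk-neutral probability p = (1 + 0.08 − 0.9)/(1.5 − 0.9) = 0.1800/0.6000 = 0.3000
Terminal stock prices: S_uu = 258.8, S_ud = 155.2, S_dd = 93.15
Terminal payoffs (S − K): max(145.8, 0) = 145.8, max(42.25, 0) = 42.25, max(-19.85, 0) = 0
Node u (S = 172.5): V_u = 1/1.08·[0.3000·145.7500 + 0.7000·42.2500] = 67.8704
Node d (S = 103.5): V_d = 1/1.08·[0.3000·42.2500 + 0.7000·0.0000] = 11.7361
Node 0 (S = 115): V_0 = 1/1.08·[0.3000·67.8704 + 0.7000·11.7361] = 26.4596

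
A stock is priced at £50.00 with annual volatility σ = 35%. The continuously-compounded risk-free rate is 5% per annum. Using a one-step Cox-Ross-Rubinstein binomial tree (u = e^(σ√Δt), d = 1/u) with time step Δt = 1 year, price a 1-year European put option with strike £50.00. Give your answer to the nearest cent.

£7.23

CRR parameters: u = e^(σ√Δt) = e^(0.35·√1) = 1.4191, d = 1/u = 0.7047
Per-period rate: rΔt = 0.05·1 = 0.05, so R = e^0.05 = 1.0513
Risk-neutral probability p = (e^0.05 − 0.7047)/(1.4191 − 0.7047) = 0.3466/0.7144 = 0.4852
Terminal stock prices: S_u = 70.95, S_d = 35.23
Terminal payoffs (K − S): max(-20.95, 0) = 0, max(14.77, 0) = 14.77
Node 0 (S = 50): V_0 = e^(−0.05)·[0.4852·0.0000 + 0.5148·14.7656] = 7.2313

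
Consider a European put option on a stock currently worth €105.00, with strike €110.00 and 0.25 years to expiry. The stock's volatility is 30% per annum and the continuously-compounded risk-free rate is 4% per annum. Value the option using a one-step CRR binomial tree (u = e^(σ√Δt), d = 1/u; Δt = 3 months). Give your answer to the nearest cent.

CRR parameters: u = e^(σ√Δt) = e^(0.3·√0.25) = 1.1618, d = 1/u = 0.8607
Per-period rate: rΔt = 0.04·0.25 = 0.01, so R = e^0.01 = 1.0101
Risk-neutral probability p = (e^0.01 − 0.8607)/(1.1618 − 0.8607) = 0.1493/0.3011 = 0.4959
Terminal stock prices: S_u = 122, S_d = 90.37
Terminal payoffs (K − S): max(-11.99, 0) = 0, max(19.63, 0) = 19.63
Node 0 (S = 105): V_0 = e^(−0.01)·[0.4959·0.0000 + 0.5041·19.6257] = 9.7940

€9.79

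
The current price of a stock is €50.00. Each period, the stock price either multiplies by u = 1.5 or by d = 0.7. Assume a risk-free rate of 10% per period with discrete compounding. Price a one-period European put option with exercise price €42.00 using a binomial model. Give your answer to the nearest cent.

Risk-neutral probability p = (1 + 0.1 − 0.7)/(1.5 − 0.7) = 0.4000/0.8000 = 0.5000
Terminal stock prices: S_u = 75, S_d = 35
Terminal payoffs (K − S): max(-33, 0) = 0, max(7, 0) = 7
Node 0 (S = 50): V_0 = 1/1.1·[0.5000·0.0000 + 0.5000·7.0000] = 3.1818

€3.18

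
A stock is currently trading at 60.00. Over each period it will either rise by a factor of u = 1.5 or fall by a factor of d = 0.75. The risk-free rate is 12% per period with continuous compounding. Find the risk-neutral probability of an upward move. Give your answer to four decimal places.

p = 0.5033

Risk-neutral probability p = (e^0.12 − 0.75)/(1.5 − 0.75) = 0.3775/0.7500 = 0.5033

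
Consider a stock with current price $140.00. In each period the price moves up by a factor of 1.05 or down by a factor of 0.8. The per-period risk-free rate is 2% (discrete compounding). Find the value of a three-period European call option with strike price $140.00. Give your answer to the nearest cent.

Risk-neutral probability p = (1 + 0.02 − 0.8)/(1.05 − 0.8) = 0.2200/0.2500 = 0.8800
Terminal stock prices: S_uuu = 162.1, S_uud = 123.5, S_udd = 94.08, S_ddd = 71.68
Terminal payoffs (S − K): max(22.07, 0) = 22.07, max(-16.52, 0) = 0, max(-45.92, 0) = 0, max(-68.32, 0) = 0
Node uu (S = 154.3): V_uu = 1/1.02·[0.8800·22.0675 + 0.1200·0.0000] = 19.0386
Node ud (S = 117.6): V_ud = 1/1.02·[0.8800·0.0000 + 0.1200·0.0000] = 0.0000
Node dd (S = 89.6): V_dd = 1/1.02·[0.8800·0.0000 + 0.1200·0.0000] = 0.0000
Node u (S = 147): V_u = 1/1.02·[0.8800·19.0386 + 0.1200·0.0000] = 16.4255
Node d (S = 112): V_d = 1/1.02·[0.8800·0.0000 + 0.1200·0.0000] = 0.0000
Node 0 (S = 140): V_0 = 1/1.02·[0.8800·16.4255 + 0.1200·0.0000] = 14.1710

$14.17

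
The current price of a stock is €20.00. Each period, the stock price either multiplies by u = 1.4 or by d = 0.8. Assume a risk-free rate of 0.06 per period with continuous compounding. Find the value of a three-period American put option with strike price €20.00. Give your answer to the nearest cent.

€2.51

Risk-neutral probability p = (e^0.06 − 0.8)/(1.4 − 0.8) = 0.2618/0.6000 = 0.4364
Terminal stock prices: S_uuu = 54.88, S_uud = 31.36, S_udd = 17.92, S_ddd = 10.24
Terminal payoffs (K − S): max(-34.88, 0) = 0, max(-11.36, 0) = 0, max(2.08, 0) = 2.08, max(9.76, 0) = 9.76
Node uu (S = 39.2): continuation = e^(−0.06)·[0.4364·0.0000 + 0.5636·0.0000] = 0.0000; exercise value = 0.0000 ≤ continuation, so V_uu = 0.0000
Node ud (S = 22.4): continuation = e^(−0.06)·[0.4364·0.0000 + 0.5636·2.0800] = 1.1040; exercise value = 0.0000 ≤ continuation, so V_ud = 1.1040
Node dd (S = 12.8): continuation = e^(−0.06)·[0.4364·2.0800 + 0.5636·9.7600] = 6.0353; exercise value = 7.2000 > continuation, so V_dd = 7.2000 (exercise)
Node u (S = 28): continuation = e^(−0.06)·[0.4364·0.0000 + 0.5636·1.1040] = 0.5860; exercise value = 0.0000 ≤ continuation, so V_u = 0.5860
Node d (S = 16): continuation = e^(−0.06)·[0.4364·1.1040 + 0.5636·7.2000] = 4.2754; exercise value = 4.0000 ≤ continuation, so V_d = 4.2754
Node 0 (S = 20): continuation = e^(−0.06)·[0.4364·0.5860 + 0.5636·4.2754] = 2.5101; exercise value = 0.0000 ≤ continuation, so V_0 = 2.5101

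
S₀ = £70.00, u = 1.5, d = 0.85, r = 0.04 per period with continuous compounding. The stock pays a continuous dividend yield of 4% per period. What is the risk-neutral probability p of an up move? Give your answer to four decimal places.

p = 0.2308

Per-period risk-free factor R = e^0.04 = 1.0408; dividend-adjusted growth = e^(0.04−0.04) = 1.0000.
Risk-neutral probability p = (1.0000 − 0.85)/(1.5 − 0.85) = 0.1500/0.6500 = 0.2308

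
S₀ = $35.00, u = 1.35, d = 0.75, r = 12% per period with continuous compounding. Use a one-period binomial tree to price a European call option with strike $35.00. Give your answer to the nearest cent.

Risk-neutral probability p = (e^0.12 − 0.75)/(1.35 − 0.75) = 0.3775/0.6000 = 0.6292
Terminal stock prices: S_u = 47.25, S_d = 26.25
Terminal payoffs (S − K): max(12.25, 0) = 12.25, max(-8.75, 0) = 0
Node 0 (S = 35): V_0 = e^(−0.12)·[0.6292·12.2500 + 0.3708·0.0000] = 6.8357

$6.84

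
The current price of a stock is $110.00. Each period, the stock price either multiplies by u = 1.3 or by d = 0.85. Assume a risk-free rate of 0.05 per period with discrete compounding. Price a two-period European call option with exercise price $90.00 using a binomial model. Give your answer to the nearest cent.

Risk-neutral probability p = (1 + 0.05 − 0.85)/(1.3 − 0.85) = 0.2000/0.4500 = 0.4444
Terminal stock prices: S_uu = 185.9, S_ud = 121.5, S_dd = 79.47
Terminal payoffs (S − K): max(95.9, 0) = 95.9, max(31.55, 0) = 31.55, max(-10.53, 0) = 0
Node u (S = 143): V_u = 1/1.05·[0.4444·95.9000 + 0.5556·31.5500] = 57.2857
Node d (S = 93.5): V_d = 1/1.05·[0.4444·31.5500 + 0.5556·0.0000] = 13.3545
Node 0 (S = 110): V_0 = 1/1.05·[0.4444·57.2857 + 0.5556·13.3545] = 31.3138

$31.31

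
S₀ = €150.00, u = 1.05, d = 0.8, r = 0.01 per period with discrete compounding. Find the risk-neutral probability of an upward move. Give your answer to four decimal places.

p = 0.8400

Risk-neutral probability p = (1 + 0.01 − 0.8)/(1.05 − 0.8) = 0.2100/0.2500 = 0.8400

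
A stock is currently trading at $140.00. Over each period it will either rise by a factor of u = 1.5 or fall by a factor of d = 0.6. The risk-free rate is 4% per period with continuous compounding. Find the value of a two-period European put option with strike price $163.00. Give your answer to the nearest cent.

$44.13

Risk-neutral probability p = (e^0.04 − 0.6)/(1.5 − 0.6) = 0.4408/0.9000 = 0.4898
Terminal stock prices: S_uu = 315, S_ud = 126, S_dd = 50.4
Terminal payoffs (K − S): max(-152, 0) = 0, max(37, 0) = 37, max(112.6, 0) = 112.6
Node u (S = 210): V_u = e^(−0.04)·[0.4898·0.0000 + 0.5102·37.0000] = 18.1376
Node d (S = 84): V_d = e^(−0.04)·[0.4898·37.0000 + 0.5102·112.6000] = 72.6087
Node 0 (S = 140): V_0 = e^(−0.04)·[0.4898·18.1376 + 0.5102·72.6087] = 44.1284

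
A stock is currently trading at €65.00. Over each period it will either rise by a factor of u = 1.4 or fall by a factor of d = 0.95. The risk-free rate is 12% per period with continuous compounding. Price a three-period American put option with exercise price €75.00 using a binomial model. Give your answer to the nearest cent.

€10.00

Risk-neutral probability p = (e^0.12 − 0.95)/(1.4 − 0.95) = 0.1775/0.4500 = 0.3944
Terminal stock prices: S_uuu = 178.4, S_uud = 121, S_udd = 82.13, S_ddd = 55.73
Terminal payoffs (K − S): max(-103.4, 0) = 0, max(-46.03, 0) = 0, max(-7.127, 0) = 0, max(19.27, 0) = 19.27
Node uu (S = 127.4): continuation = e^(−0.12)·[0.3944·0.0000 + 0.6056·0.0000] = 0.0000; exercise value = 0.0000 ≤ continuation, so V_uu = 0.0000
Node ud (S = 86.45): continuation = e^(−0.12)·[0.3944·0.0000 + 0.6056·0.0000] = 0.0000; exercise value = 0.0000 ≤ continuation, so V_ud = 0.0000
Node dd (S = 58.66): continuation = e^(−0.12)·[0.3944·0.0000 + 0.6056·19.2706] = 10.3500; exercise value = 16.3375 > continuation, so V_dd = 16.3375 (exercise)
Node u (S = 91): continuation = e^(−0.12)·[0.3944·0.0000 + 0.6056·0.0000] = 0.0000; exercise value = 0.0000 ≤ continuation, so V_u = 0.0000
Node d (S = 61.75): continuation = e^(−0.12)·[0.3944·0.0000 + 0.6056·16.3375] = 8.7746; exercise value = 13.2500 > continuation, so V_d = 13.2500 (exercise)
Node 0 (S = 65): continuation = e^(−0.12)·[0.3944·0.0000 + 0.6056·13.2500] = 7.1164; exercise value = 10.0000 > continuation, so V_0 = 10.0000 (exercise)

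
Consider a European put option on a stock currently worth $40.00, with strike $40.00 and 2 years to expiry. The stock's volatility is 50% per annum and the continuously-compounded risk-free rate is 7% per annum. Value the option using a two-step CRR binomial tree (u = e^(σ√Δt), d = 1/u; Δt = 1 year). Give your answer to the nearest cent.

$6.72

CRR parameters: u = e^(σ√Δt) = e^(0.5·√1) = 1.6487, d = 1/u = 0.6065
Per-period rate: rΔt = 0.07·1 = 0.07, so R = e^0.07 = 1.0725
Risk-neutral probability p = (e^0.07 − 0.6065)/(1.6487 − 0.6065) = 0.4660/1.0422 = 0.4471
Terminal stock prices: S_uu = 108.7, S_ud = 40, S_dd = 14.72
Terminal payoffs (K − S): max(-68.73, 0) = 0, max(0, 0) = 0, max(25.28, 0) = 25.28
Node u (S = 65.95): V_u = e^(−0.07)·[0.4471·0.0000 + 0.5529·0.0000] = 0.0000
Node d (S = 24.26): V_d = e^(−0.07)·[0.4471·0.0000 + 0.5529·25.2848] = 13.0345
Node 0 (S = 40): V_0 = e^(−0.07)·[0.4471·0.0000 + 0.5529·13.0345] = 6.7194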